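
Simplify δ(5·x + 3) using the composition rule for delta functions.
\frac{\delta(x + 3/5)}{5}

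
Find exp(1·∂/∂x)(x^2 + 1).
x^{2} + 2 x + 2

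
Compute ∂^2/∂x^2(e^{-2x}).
4 e^{- 2 x}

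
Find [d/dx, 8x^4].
32 x^{3}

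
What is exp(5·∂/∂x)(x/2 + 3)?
\frac{x}{2} + \frac{11}{2}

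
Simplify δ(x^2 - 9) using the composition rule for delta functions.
\frac{\delta(x - 3) + \delta(x + 3)}{6}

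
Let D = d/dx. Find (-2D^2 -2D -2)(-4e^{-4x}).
104 e^{- 4 x}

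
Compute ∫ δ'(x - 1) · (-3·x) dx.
3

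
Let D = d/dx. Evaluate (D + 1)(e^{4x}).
5 e^{4 x}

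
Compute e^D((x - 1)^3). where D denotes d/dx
x^{3}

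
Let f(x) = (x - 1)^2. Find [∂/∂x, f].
2 x - 2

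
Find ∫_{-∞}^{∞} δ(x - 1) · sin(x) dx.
\sin{\left(1 \right)}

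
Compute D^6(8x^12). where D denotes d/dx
5322240 x^{6}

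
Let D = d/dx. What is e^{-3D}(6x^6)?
6 x^{6} - 108 x^{5} + 810 x^{4} - 3240 x^{3} + 7290 x^{2} - 8748 x + 4374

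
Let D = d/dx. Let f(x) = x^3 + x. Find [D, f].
3 x^{2} + 1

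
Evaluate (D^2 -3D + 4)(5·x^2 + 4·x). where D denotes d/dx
20 x^{2} - 14 x - 2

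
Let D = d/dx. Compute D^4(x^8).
1680 x^{4}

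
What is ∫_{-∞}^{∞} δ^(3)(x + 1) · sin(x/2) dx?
\frac{\cos{\left(\frac{1}{2} \right)}}{8}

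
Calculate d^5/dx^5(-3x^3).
0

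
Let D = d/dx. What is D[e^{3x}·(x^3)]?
3 x^{2} \left(x + 1\right) e^{3 x}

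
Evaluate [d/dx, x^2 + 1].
2 x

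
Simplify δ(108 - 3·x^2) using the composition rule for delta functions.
\frac{\delta(x - 6) + \delta(x + 6)}{36}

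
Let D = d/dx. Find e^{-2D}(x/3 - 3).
\frac{x}{3} - \frac{11}{3}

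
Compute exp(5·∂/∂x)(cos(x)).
\cos{\left(x + 5 \right)}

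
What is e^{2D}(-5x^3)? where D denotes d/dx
- 5 x^{3} - 30 x^{2} - 60 x - 40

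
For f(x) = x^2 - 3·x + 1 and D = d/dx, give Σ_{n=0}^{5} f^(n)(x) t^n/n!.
t^{2} + t \left(2 x - 3\right) + x^{2} - 3 x + 1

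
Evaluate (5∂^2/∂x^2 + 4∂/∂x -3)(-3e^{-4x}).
- 183 e^{- 4 x}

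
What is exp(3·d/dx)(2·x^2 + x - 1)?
2 x^{2} + 13 x + 20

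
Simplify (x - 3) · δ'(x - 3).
-\delta(x - 3)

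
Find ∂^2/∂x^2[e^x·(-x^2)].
\left(- x^{2} - 4 x - 2\right) e^{x}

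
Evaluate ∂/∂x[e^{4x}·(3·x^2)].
6 x \left(2 x + 1\right) e^{4 x}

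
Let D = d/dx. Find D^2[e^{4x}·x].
\left(16 x + 8\right) e^{4 x}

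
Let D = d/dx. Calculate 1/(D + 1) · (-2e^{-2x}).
2 e^{- 2 x}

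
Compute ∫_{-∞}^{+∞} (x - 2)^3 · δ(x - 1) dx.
-1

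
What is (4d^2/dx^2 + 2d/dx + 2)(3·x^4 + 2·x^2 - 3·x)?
6 x^{4} + 24 x^{3} + 148 x^{2} + 2 x + 10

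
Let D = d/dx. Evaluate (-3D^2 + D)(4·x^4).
16 x^{2} \left(x - 9\right)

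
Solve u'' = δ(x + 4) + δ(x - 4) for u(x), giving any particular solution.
\frac{|x + 4|}{2} + \frac{|x - 4|}{2}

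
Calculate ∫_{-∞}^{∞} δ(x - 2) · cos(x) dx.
\cos{\left(2 \right)}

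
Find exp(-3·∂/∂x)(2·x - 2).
2 x - 8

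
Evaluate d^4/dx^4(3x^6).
1080 x^{2}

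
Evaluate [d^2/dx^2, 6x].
12\frac{d}{dx}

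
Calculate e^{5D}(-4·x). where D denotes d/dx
- 4 x - 20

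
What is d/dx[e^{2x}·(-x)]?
\left(- 2 x - 1\right) e^{2 x}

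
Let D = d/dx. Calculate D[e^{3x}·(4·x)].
\left(12 x + 4\right) e^{3 x}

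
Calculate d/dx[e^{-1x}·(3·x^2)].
3 x \left(2 - x\right) e^{- x}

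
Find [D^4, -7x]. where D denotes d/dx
-28D^{3}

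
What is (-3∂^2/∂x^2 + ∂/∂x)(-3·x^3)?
9 x \left(6 - x\right)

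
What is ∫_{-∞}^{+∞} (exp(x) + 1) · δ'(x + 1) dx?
- \frac{1}{e}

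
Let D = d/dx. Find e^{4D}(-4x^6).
- 4 x^{6} - 96 x^{5} - 960 x^{4} - 5120 x^{3} - 15360 x^{2} - 24576 x - 16384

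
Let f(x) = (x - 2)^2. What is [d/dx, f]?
2 x - 4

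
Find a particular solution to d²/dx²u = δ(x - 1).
\frac{|x - 1|}{2}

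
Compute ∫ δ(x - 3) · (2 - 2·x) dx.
-4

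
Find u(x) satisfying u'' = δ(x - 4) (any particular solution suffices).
\frac{|x - 4|}{2}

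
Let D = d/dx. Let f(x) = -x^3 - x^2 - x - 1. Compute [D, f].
- 3 x^{2} - 2 x - 1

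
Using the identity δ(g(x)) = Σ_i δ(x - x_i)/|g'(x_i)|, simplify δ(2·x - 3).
\frac{\delta(x - 3/2)}{2}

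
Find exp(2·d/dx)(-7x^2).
- 7 x^{2} - 28 x - 28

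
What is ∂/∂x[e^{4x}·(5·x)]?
\left(20 x + 5\right) e^{4 x}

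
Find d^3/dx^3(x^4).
24 x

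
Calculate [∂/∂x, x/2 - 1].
\frac{1}{2}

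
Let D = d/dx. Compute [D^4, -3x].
-12D^{3}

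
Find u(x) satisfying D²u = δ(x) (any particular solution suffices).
\frac{|x|}{2}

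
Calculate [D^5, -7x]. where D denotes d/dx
-35D^{4}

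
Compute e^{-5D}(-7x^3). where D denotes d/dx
- 7 x^{3} + 105 x^{2} - 525 x + 875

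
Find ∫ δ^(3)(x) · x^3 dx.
-6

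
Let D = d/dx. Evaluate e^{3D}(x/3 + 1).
\frac{x}{3} + 2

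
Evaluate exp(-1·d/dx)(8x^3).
8 x^{3} - 24 x^{2} + 24 x - 8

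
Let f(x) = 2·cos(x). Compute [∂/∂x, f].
- 2 \sin{\left(x \right)}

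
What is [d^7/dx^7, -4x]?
-28\frac{d^{6}}{dx^{6}}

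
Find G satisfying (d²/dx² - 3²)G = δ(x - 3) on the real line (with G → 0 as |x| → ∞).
-\frac{e^{-3|x - 3|}}{6}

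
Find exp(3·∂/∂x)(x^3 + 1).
x^{3} + 9 x^{2} + 27 x + 28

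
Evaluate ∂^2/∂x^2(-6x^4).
- 72 x^{2}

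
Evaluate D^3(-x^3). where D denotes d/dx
-6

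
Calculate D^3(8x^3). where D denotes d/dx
48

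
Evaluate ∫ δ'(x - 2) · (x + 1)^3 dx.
-27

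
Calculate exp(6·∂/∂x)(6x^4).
6 x^{4} + 144 x^{3} + 1296 x^{2} + 5184 x + 7776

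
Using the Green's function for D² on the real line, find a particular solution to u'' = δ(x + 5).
\frac{|x + 5|}{2}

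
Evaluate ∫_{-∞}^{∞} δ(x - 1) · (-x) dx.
-1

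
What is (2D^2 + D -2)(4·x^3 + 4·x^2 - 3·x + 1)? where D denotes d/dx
- 8 x^{3} + 4 x^{2} + 62 x + 11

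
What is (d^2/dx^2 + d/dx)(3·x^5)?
15 x^{3} \left(x + 4\right)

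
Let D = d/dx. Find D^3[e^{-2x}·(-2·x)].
8 \left(2 x - 3\right) e^{- 2 x}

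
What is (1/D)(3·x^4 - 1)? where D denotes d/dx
\frac{3 x^{5}}{5} - x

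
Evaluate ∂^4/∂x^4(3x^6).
1080 x^{2}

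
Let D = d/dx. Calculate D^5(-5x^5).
-600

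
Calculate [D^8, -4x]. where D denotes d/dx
-32D^{7}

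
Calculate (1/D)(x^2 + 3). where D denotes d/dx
\frac{x^{3}}{3} + 3 x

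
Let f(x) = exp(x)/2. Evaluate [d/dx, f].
\frac{e^{x}}{2}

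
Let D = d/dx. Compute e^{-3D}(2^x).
2^{x - 3}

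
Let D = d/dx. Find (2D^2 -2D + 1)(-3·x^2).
- 3 x^{2} + 12 x - 12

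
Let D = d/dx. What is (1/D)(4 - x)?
- \frac{x^{2}}{2} + 4 x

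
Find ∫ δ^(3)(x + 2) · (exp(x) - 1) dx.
- \frac{1}{e^{2}}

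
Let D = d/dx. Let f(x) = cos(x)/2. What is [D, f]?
- \frac{\sin{\left(x \right)}}{2}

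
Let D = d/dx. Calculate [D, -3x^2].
- 6 x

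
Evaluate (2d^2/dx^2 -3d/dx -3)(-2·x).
6 x + 6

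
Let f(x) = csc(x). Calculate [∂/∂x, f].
- \cot{\left(x \right)} \csc{\left(x \right)}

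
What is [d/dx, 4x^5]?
20 x^{4}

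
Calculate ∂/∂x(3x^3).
9 x^{2}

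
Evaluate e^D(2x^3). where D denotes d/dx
2 x^{3} + 6 x^{2} + 6 x + 2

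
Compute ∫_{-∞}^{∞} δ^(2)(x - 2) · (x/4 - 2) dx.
0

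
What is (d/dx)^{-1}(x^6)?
\frac{x^{7}}{7}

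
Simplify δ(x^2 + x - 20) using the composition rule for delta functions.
\frac{\delta(x - 4) + \delta(x + 5)}{9}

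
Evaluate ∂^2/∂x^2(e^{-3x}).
9 e^{- 3 x}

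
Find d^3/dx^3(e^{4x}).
64 e^{4 x}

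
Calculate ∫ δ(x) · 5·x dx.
0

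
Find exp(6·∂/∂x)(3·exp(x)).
3 e^{x + 6}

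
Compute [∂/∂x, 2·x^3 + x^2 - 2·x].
6 x^{2} + 2 x - 2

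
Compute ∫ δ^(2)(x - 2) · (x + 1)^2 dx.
2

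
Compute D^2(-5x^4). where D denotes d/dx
- 60 x^{2}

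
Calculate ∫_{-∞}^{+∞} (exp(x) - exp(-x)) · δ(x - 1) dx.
2 \sinh{\left(1 \right)}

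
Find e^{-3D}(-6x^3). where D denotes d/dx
- 6 x^{3} + 54 x^{2} - 162 x + 162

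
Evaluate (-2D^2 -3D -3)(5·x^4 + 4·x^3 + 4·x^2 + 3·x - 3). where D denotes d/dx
- 15 x^{4} - 72 x^{3} - 168 x^{2} - 81 x - 16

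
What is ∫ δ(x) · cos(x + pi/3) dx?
\frac{1}{2}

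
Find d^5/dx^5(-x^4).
0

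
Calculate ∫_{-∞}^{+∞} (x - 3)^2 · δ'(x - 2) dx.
2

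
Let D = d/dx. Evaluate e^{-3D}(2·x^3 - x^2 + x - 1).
2 x^{3} - 19 x^{2} + 61 x - 67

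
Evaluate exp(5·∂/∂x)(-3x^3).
- 3 x^{3} - 45 x^{2} - 225 x - 375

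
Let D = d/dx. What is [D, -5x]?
-5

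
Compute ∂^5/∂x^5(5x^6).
3600 x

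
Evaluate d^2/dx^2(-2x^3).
- 12 x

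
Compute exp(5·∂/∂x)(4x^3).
4 x^{3} + 60 x^{2} + 300 x + 500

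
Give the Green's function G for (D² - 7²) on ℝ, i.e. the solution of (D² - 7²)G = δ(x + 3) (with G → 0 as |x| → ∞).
-\frac{e^{-7|x + 3|}}{14}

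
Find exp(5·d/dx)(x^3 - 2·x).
x^{3} + 15 x^{2} + 73 x + 115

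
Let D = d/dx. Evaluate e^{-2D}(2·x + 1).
2 x - 3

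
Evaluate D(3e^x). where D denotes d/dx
3 e^{x}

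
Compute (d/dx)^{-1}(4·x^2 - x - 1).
\frac{4 x^{3}}{3} - \frac{x^{2}}{2} - x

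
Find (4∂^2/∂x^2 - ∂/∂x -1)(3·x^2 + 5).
- 3 x^{2} - 6 x + 19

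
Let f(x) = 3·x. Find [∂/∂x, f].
3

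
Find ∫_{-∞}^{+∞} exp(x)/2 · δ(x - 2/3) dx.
\frac{e^{\frac{2}{3}}}{2}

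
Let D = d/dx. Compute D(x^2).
2 x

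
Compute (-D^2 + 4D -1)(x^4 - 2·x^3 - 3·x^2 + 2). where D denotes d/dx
- x^{4} + 18 x^{3} - 33 x^{2} - 12 x + 4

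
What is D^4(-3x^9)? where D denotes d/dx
- 9072 x^{5}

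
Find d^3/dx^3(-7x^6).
- 840 x^{3}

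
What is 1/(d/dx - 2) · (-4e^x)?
4 e^{x}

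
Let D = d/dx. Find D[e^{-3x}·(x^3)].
3 x^{2} \left(1 - x\right) e^{- 3 x}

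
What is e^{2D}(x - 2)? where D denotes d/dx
x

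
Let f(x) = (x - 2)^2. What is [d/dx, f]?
2 x - 4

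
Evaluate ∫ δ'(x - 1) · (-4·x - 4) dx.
4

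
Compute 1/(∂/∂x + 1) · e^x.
\frac{e^{x}}{2}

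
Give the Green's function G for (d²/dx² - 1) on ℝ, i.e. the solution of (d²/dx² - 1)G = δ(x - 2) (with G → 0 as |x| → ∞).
-\frac{e^{-|x - 2|}}{2}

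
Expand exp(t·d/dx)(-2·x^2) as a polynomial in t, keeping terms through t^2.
- 2 t^{2} - 4 t x - 2 x^{2}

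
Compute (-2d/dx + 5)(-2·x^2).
2 x \left(4 - 5 x\right)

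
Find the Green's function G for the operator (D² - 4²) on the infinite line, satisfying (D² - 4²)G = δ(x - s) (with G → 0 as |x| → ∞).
-\frac{e^{-4|x-s|}}{8}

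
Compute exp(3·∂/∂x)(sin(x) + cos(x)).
\sqrt{2} \sin{\left(x + \frac{\pi}{4} + 3 \right)}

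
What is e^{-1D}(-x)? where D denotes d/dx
1 - x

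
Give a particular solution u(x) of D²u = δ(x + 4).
\frac{|x + 4|}{2}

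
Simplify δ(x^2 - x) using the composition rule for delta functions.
\frac{\delta(x - 1) + \delta(x)}{1}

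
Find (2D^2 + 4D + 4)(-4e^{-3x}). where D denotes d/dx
- 40 e^{- 3 x}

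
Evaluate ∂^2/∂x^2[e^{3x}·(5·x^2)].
\left(45 x^{2} + 60 x + 10\right) e^{3 x}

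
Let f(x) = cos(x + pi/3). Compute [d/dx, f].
- \sin{\left(x + \frac{\pi}{3} \right)}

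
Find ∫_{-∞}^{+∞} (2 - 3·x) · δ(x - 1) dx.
-1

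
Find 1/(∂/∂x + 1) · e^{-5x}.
- \frac{e^{- 5 x}}{4}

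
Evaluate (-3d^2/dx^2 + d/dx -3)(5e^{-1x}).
- 35 e^{- x}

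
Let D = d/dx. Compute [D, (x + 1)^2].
2 x + 2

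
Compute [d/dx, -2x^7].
- 14 x^{6}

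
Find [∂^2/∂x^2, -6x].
-12\frac{d}{dx}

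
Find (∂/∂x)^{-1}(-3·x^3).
- \frac{3 x^{4}}{4}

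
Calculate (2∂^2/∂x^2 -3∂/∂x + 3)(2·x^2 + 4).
6 x^{2} - 12 x + 20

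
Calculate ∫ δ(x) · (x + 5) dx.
5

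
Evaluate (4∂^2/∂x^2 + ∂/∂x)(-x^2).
- 2 x - 8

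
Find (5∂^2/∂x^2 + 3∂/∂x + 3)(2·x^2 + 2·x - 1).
6 x^{2} + 18 x + 23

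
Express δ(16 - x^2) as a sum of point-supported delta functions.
\frac{\delta(x - 4) + \delta(x + 4)}{8}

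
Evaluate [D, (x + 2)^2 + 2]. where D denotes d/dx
2 x + 4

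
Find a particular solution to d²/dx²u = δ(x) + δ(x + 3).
\frac{|x|}{2} + \frac{|x + 3|}{2}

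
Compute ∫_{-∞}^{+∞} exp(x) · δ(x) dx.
1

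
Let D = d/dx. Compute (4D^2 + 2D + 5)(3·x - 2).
15 x - 4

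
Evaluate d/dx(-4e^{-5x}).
20 e^{- 5 x}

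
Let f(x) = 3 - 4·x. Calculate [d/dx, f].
-4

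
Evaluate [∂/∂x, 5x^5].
25 x^{4}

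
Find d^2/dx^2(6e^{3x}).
54 e^{3 x}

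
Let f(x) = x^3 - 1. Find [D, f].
3 x^{2}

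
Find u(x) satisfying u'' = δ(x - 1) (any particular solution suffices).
\frac{|x - 1|}{2}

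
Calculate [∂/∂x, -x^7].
- 7 x^{6}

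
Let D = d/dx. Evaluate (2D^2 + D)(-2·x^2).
- 4 x - 8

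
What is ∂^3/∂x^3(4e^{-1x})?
- 4 e^{- x}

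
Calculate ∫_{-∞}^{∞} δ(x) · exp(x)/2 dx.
\frac{1}{2}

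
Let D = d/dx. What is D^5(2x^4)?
0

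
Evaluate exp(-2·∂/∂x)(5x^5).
5 x^{5} - 50 x^{4} + 200 x^{3} - 400 x^{2} + 400 x - 160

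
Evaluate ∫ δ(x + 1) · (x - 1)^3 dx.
-8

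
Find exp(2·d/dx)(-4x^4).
- 4 x^{4} - 32 x^{3} - 96 x^{2} - 128 x - 64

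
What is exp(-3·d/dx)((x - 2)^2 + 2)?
x^{2} - 10 x + 27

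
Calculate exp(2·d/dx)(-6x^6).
- 6 x^{6} - 72 x^{5} - 360 x^{4} - 960 x^{3} - 1440 x^{2} - 1152 x - 384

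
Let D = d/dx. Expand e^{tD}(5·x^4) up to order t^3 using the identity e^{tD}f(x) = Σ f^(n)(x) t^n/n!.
5 x \left(4 t^{3} + 6 t^{2} x + 4 t x^{2} + x^{3}\right)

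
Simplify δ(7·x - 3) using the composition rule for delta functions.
\frac{\delta(x - 3/7)}{7}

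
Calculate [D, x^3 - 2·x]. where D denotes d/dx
3 x^{2} - 2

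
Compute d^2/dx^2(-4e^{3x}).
- 36 e^{3 x}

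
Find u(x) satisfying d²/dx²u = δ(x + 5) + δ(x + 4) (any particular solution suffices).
\frac{|x + 5|}{2} + \frac{|x + 4|}{2}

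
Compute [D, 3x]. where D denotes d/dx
3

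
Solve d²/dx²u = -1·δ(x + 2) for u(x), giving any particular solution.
-\frac{|x + 2|}{2}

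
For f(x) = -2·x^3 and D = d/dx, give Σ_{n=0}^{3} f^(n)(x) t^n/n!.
- 2 t^{3} - 6 t^{2} x - 6 t x^{2} - 2 x^{3}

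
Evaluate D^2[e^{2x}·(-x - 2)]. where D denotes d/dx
4 \left(- x - 3\right) e^{2 x}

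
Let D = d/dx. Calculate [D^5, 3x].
15D^{4}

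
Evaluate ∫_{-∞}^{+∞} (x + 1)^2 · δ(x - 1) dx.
4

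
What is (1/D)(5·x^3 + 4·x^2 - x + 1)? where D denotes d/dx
\frac{5 x^{4}}{4} + \frac{4 x^{3}}{3} - \frac{x^{2}}{2} + x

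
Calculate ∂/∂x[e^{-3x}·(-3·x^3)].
9 x^{2} \left(x - 1\right) e^{- 3 x}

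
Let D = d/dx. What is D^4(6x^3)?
0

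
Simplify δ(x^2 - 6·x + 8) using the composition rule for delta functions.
\frac{\delta(x - 4) + \delta(x - 2)}{2}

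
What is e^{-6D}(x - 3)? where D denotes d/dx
x - 9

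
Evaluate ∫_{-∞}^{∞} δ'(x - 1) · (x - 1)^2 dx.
0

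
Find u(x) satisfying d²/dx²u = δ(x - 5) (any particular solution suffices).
\frac{|x - 5|}{2}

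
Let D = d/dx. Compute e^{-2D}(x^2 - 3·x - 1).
x^{2} - 7 x + 9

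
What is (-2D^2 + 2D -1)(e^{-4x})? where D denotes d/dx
- 41 e^{- 4 x}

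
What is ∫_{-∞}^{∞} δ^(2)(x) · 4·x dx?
0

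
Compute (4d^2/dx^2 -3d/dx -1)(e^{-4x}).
75 e^{- 4 x}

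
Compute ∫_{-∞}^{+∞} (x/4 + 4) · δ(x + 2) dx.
\frac{7}{2}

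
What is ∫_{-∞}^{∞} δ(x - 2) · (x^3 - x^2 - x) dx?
2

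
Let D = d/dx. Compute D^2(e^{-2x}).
4 e^{- 2 x}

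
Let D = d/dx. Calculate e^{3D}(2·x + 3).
2 x + 9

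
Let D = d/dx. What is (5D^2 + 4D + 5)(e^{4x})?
101 e^{4 x}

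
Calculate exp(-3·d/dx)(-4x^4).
- 4 x^{4} + 48 x^{3} - 216 x^{2} + 432 x - 324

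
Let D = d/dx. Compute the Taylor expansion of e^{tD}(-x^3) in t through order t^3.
- t^{3} - 3 t^{2} x - 3 t x^{2} - x^{3}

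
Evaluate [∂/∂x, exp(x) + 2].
e^{x}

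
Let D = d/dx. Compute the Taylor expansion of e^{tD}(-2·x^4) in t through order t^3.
2 x \left(- 4 t^{3} - 6 t^{2} x - 4 t x^{2} - x^{3}\right)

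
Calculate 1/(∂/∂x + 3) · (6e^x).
\frac{3 e^{x}}{2}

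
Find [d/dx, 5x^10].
50 x^{9}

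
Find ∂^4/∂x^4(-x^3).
0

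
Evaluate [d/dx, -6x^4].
- 24 x^{3}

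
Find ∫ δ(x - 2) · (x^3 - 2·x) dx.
4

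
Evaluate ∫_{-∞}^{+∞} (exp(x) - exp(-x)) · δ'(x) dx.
-2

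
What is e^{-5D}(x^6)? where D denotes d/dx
x^{6} - 30 x^{5} + 375 x^{4} - 2500 x^{3} + 9375 x^{2} - 18750 x + 15625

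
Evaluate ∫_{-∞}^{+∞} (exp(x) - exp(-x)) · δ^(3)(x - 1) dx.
- 2 \cosh{\left(1 \right)}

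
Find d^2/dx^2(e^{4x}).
16 e^{4 x}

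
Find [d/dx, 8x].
8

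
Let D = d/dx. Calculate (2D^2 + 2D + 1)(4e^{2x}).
52 e^{2 x}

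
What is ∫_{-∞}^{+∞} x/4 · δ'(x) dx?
- \frac{1}{4}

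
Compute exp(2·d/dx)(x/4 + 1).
\frac{x}{4} + \frac{3}{2}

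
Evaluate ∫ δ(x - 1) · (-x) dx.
-1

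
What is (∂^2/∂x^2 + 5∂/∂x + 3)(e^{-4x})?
- e^{- 4 x}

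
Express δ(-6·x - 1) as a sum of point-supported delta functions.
\frac{\delta(x + 1/6)}{6}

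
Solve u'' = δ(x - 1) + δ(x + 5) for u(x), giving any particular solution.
\frac{|x - 1|}{2} + \frac{|x + 5|}{2}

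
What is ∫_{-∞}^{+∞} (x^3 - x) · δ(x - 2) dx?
6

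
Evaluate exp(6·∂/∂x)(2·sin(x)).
2 \sin{\left(x + 6 \right)}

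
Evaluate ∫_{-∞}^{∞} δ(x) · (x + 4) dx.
4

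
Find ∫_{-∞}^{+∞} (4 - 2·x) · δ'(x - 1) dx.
2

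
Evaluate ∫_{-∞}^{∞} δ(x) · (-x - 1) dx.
-1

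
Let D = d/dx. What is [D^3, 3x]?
9D^{2}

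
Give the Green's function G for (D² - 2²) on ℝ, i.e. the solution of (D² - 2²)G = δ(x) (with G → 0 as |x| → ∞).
-\frac{e^{-2|x|}}{4}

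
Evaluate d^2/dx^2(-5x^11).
- 550 x^{9}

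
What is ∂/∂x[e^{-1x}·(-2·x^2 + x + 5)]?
\left(2 x^{2} - 5 x - 4\right) e^{- x}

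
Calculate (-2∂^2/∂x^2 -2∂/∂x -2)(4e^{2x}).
- 56 e^{2 x}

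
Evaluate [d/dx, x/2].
\frac{1}{2}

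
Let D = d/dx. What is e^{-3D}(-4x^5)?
- 4 x^{5} + 60 x^{4} - 360 x^{3} + 1080 x^{2} - 1620 x + 972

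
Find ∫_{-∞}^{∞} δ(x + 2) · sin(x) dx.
- \sin{\left(2 \right)}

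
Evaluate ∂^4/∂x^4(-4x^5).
- 480 x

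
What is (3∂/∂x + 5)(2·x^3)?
x^{2} \left(10 x + 18\right)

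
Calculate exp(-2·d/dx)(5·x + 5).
5 x - 5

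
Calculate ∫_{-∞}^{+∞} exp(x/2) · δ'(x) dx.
- \frac{1}{2}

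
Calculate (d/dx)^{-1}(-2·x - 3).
- x^{2} - 3 x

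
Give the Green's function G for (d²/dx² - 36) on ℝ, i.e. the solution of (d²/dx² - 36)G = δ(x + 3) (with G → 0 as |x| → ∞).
-\frac{e^{-6|x + 3|}}{12}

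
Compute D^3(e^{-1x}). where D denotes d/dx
- e^{- x}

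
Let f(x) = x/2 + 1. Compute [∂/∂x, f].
\frac{1}{2}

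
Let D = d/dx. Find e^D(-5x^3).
- 5 x^{3} - 15 x^{2} - 15 x - 5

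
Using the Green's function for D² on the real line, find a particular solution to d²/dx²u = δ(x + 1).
\frac{|x + 1|}{2}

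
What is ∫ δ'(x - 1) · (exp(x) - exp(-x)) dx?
- 2 \cosh{\left(1 \right)}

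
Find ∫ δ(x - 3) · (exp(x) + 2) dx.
2 + e^{3}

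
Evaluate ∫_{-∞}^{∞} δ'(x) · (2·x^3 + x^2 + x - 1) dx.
-1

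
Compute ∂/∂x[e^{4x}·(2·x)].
\left(8 x + 2\right) e^{4 x}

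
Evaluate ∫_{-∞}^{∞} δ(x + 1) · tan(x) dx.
- \tan{\left(1 \right)}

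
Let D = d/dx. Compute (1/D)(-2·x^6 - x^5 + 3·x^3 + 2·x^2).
- \frac{2 x^{7}}{7} - \frac{x^{6}}{6} + \frac{3 x^{4}}{4} + \frac{2 x^{3}}{3}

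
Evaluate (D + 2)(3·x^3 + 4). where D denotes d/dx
6 x^{3} + 9 x^{2} + 8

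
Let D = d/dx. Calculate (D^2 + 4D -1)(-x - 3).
x - 1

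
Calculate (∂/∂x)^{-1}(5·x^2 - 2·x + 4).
\frac{5 x^{3}}{3} - x^{2} + 4 x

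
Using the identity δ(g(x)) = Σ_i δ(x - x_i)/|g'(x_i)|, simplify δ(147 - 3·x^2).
\frac{\delta(x - 7) + \delta(x + 7)}{42}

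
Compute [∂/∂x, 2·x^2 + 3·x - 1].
4 x + 3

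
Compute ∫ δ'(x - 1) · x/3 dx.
- \frac{1}{3}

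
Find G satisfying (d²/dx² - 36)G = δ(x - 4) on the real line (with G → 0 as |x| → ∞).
-\frac{e^{-6|x - 4|}}{12}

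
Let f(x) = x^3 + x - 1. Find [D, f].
3 x^{2} + 1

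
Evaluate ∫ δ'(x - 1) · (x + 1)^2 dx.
-4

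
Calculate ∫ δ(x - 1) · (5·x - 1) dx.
4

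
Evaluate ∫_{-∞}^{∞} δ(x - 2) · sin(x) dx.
\sin{\left(2 \right)}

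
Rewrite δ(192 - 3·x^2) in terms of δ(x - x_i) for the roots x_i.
\frac{\delta(x - 8) + \delta(x + 8)}{48}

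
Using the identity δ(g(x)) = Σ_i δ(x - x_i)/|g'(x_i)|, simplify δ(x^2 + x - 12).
\frac{\delta(x - 3) + \delta(x + 4)}{7}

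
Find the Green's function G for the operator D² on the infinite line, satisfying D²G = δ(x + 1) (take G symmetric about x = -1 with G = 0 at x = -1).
\frac{|x + 1|}{2}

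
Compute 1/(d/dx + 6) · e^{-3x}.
\frac{e^{- 3 x}}{3}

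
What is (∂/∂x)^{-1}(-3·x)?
- \frac{3 x^{2}}{2}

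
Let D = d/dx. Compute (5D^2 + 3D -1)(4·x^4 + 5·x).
- 4 x^{4} + 48 x^{3} + 240 x^{2} - 5 x + 15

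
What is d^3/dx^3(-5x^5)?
- 300 x^{2}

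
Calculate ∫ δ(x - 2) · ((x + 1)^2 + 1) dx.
10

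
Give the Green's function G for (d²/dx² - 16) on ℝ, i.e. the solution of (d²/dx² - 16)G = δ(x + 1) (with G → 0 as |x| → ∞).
-\frac{e^{-4|x + 1|}}{8}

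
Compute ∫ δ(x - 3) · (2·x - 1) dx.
5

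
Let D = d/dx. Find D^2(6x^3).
36 x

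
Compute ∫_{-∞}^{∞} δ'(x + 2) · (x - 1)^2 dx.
6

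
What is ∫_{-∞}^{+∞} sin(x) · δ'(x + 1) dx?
- \cos{\left(1 \right)}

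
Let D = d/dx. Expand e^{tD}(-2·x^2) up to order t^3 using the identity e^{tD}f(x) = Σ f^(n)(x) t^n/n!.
- 2 t^{2} - 4 t x - 2 x^{2}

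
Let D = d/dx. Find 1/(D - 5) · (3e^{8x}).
e^{8 x}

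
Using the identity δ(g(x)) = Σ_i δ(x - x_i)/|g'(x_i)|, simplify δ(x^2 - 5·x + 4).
\frac{\delta(x - 4) + \delta(x - 1)}{3}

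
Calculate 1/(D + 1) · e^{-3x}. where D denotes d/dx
- \frac{e^{- 3 x}}{2}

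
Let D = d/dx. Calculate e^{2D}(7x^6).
7 x^{6} + 84 x^{5} + 420 x^{4} + 1120 x^{3} + 1680 x^{2} + 1344 x + 448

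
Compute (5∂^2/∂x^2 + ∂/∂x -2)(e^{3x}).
46 e^{3 x}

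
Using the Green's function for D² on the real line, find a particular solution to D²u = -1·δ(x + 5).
-\frac{|x + 5|}{2}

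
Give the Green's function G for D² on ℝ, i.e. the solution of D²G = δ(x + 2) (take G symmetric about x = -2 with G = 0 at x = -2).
\frac{|x + 2|}{2}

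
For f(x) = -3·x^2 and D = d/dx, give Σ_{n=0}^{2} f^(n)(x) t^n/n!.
- 3 t^{2} - 6 t x - 3 x^{2}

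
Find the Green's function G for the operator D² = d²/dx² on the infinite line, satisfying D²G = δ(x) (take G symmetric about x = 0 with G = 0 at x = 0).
\frac{|x|}{2}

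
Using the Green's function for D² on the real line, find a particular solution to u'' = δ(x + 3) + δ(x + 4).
\frac{|x + 3|}{2} + \frac{|x + 4|}{2}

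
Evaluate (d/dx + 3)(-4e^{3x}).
- 24 e^{3 x}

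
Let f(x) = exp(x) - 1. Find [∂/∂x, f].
e^{x}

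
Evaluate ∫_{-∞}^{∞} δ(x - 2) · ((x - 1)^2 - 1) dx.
0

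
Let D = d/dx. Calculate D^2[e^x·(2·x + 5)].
\left(2 x + 9\right) e^{x}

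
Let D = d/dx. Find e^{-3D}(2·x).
2 x - 6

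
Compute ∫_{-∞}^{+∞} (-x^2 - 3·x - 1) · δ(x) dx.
-1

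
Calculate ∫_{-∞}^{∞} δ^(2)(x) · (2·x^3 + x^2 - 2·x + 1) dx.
2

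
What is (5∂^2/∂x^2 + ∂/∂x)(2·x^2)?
4 x + 20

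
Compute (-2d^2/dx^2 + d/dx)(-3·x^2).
12 - 6 x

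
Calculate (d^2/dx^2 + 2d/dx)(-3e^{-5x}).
- 45 e^{- 5 x}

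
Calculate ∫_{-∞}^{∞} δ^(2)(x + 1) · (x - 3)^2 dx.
2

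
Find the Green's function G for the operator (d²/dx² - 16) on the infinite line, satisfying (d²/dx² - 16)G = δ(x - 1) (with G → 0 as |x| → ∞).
-\frac{e^{-4|x - 1|}}{8}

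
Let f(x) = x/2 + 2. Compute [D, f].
\frac{1}{2}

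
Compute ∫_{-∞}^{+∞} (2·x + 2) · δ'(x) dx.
-2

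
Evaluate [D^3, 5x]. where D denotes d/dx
15D^{2}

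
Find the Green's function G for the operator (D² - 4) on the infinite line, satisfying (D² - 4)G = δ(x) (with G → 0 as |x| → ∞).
-\frac{e^{-2|x|}}{4}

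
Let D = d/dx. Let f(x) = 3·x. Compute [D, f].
3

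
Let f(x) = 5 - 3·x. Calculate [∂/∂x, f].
-3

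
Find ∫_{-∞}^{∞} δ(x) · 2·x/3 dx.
0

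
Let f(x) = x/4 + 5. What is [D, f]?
\frac{1}{4}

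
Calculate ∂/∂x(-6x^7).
- 42 x^{6}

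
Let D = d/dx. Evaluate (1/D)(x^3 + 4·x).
\frac{x^{4}}{4} + 2 x^{2}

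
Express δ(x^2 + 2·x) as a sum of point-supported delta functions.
\frac{\delta(x + 2) + \delta(x)}{2}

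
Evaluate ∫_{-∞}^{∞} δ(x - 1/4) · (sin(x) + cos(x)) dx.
\sqrt{2} \sin{\left(\frac{1}{4} + \frac{\pi}{4} \right)}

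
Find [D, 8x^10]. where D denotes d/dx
80 x^{9}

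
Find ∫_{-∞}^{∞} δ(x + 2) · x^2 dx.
4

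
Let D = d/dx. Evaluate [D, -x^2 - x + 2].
- 2 x - 1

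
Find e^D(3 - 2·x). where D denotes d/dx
1 - 2 x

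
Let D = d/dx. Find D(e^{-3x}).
- 3 e^{- 3 x}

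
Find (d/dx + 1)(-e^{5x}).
- 6 e^{5 x}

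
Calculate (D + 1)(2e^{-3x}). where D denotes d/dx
- 4 e^{- 3 x}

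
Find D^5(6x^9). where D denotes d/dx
90720 x^{4}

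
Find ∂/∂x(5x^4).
20 x^{3}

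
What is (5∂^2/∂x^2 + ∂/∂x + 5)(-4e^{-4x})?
- 324 e^{- 4 x}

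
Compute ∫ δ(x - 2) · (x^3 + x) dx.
10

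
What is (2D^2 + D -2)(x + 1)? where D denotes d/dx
- 2 x - 1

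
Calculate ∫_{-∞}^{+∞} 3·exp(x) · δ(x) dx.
3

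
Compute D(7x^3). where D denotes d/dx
21 x^{2}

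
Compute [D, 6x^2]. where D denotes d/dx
12 x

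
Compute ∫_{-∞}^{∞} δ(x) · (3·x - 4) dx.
-4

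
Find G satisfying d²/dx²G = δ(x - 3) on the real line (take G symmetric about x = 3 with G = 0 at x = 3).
\frac{|x - 3|}{2}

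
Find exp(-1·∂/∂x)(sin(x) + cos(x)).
\sqrt{2} \cos{\left(- x + \frac{\pi}{4} + 1 \right)}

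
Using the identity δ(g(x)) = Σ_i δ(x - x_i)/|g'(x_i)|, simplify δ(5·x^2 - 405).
\frac{\delta(x - 9) + \delta(x + 9)}{90}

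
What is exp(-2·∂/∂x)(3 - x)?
5 - x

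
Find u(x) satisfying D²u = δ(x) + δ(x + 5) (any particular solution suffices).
\frac{|x|}{2} + \frac{|x + 5|}{2}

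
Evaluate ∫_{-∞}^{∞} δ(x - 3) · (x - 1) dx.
2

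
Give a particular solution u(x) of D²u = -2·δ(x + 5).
-|x + 5|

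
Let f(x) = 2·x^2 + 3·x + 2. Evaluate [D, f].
4 x + 3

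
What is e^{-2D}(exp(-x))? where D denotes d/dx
e^{2 - x}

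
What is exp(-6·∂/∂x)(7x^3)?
7 x^{3} - 126 x^{2} + 756 x - 1512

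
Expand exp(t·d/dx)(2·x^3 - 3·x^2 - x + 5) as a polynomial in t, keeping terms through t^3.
2 t^{3} + t^{2} \left(6 x - 3\right) - t \left(- 6 x^{2} + 6 x + 1\right) + 2 x^{3} - 3 x^{2} - x + 5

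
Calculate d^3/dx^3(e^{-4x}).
- 64 e^{- 4 x}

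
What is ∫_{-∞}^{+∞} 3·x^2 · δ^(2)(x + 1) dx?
6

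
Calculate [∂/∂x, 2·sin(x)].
2 \cos{\left(x \right)}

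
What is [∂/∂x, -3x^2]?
- 6 x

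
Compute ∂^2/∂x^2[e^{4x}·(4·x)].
\left(64 x + 32\right) e^{4 x}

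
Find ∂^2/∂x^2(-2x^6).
- 60 x^{4}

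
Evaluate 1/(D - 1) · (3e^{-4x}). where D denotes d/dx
- \frac{3 e^{- 4 x}}{5}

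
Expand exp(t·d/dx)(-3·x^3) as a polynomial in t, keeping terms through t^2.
3 x \left(- 3 t^{2} - 3 t x - x^{2}\right)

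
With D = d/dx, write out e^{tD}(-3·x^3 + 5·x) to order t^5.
- 3 t^{3} - 9 t^{2} x - t \left(9 x^{2} - 5\right) - 3 x^{3} + 5 x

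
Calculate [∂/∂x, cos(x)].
- \sin{\left(x \right)}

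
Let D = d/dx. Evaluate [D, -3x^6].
- 18 x^{5}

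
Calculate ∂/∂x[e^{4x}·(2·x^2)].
4 x \left(2 x + 1\right) e^{4 x}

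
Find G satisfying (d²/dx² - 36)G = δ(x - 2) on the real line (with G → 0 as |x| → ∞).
-\frac{e^{-6|x - 2|}}{12}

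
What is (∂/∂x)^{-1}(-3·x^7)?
- \frac{3 x^{8}}{8}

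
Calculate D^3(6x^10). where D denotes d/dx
4320 x^{7}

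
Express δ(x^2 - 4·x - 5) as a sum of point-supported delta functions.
\frac{\delta(x + 1) + \delta(x - 5)}{6}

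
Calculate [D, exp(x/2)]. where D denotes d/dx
\frac{e^{\frac{x}{2}}}{2}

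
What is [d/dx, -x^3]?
- 3 x^{2}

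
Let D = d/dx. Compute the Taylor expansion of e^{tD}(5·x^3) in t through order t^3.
5 t^{3} + 15 t^{2} x + 15 t x^{2} + 5 x^{3}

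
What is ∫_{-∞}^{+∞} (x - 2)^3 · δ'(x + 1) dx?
-27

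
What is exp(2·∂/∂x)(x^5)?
x^{5} + 10 x^{4} + 40 x^{3} + 80 x^{2} + 80 x + 32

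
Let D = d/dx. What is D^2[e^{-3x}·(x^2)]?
\left(9 x^{2} - 12 x + 2\right) e^{- 3 x}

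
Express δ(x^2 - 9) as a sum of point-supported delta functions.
\frac{\delta(x - 3) + \delta(x + 3)}{6}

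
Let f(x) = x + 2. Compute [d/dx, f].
1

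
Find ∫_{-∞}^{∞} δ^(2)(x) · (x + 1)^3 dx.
6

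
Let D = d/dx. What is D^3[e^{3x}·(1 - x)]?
- 27 x e^{3 x}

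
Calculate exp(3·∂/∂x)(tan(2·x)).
\tan{\left(2 x + 6 \right)}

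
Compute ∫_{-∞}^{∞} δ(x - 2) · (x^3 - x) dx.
6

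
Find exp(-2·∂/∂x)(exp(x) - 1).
e^{x - 2} - 1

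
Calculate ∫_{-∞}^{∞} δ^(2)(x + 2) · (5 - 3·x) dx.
0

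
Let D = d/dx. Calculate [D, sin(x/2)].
\frac{\cos{\left(\frac{x}{2} \right)}}{2}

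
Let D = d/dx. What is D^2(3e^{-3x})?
27 e^{- 3 x}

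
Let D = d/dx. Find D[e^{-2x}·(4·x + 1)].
2 \left(1 - 4 x\right) e^{- 2 x}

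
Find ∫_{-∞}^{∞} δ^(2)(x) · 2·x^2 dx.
4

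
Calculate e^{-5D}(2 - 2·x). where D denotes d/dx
12 - 2 x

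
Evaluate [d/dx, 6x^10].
60 x^{9}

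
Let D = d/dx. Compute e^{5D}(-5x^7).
- 5 x^{7} - 175 x^{6} - 2625 x^{5} - 21875 x^{4} - 109375 x^{3} - 328125 x^{2} - 546875 x - 390625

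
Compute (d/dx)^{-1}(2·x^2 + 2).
\frac{2 x^{3}}{3} + 2 x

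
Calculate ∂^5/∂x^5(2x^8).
13440 x^{3}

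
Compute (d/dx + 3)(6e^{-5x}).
- 12 e^{- 5 x}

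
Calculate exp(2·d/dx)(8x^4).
8 x^{4} + 64 x^{3} + 192 x^{2} + 256 x + 128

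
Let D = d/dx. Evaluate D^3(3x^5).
180 x^{2}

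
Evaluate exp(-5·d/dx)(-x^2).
- x^{2} + 10 x - 25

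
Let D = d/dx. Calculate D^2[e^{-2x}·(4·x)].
16 \left(x - 1\right) e^{- 2 x}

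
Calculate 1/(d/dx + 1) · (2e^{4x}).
\frac{2 e^{4 x}}{5}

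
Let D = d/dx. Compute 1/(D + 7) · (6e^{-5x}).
3 e^{- 5 x}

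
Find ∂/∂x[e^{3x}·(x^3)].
3 x^{2} \left(x + 1\right) e^{3 x}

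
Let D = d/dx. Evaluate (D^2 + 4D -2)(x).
4 - 2 x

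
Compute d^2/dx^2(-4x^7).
- 168 x^{5}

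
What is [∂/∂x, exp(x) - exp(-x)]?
2 \cosh{\left(x \right)}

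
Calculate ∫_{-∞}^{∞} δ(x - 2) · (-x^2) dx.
-4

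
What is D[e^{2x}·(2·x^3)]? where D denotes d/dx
x^{2} \left(4 x + 6\right) e^{2 x}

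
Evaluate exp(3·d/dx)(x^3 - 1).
x^{3} + 9 x^{2} + 27 x + 26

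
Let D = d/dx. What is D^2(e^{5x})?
25 e^{5 x}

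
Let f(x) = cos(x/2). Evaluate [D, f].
- \frac{\sin{\left(\frac{x}{2} \right)}}{2}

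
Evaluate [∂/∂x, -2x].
-2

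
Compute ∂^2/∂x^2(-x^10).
- 90 x^{8}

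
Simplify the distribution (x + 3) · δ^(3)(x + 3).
-3\delta^{(2)}(x + 3)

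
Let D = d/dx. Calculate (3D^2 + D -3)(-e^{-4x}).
- 41 e^{- 4 x}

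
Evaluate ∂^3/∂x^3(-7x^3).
-42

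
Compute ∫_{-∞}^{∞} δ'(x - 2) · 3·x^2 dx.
-12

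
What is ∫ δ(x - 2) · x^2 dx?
4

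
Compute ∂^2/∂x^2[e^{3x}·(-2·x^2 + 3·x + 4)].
\left(- 18 x^{2} + 3 x + 50\right) e^{3 x}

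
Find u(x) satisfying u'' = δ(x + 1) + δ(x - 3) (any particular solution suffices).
\frac{|x + 1|}{2} + \frac{|x - 3|}{2}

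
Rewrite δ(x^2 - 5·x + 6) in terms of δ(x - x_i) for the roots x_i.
\frac{\delta(x - 3) + \delta(x - 2)}{1}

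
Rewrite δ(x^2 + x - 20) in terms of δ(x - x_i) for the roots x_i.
\frac{\delta(x - 4) + \delta(x + 5)}{9}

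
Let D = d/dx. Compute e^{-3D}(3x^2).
3 x^{2} - 18 x + 27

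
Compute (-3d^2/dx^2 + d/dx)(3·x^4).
12 x^{2} \left(x - 9\right)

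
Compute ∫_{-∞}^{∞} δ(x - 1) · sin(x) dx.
\sin{\left(1 \right)}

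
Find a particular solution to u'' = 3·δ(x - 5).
\frac{3|x - 5|}{2}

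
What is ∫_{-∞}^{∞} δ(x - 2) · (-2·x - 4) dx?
-8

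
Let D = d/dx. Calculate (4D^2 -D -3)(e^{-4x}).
65 e^{- 4 x}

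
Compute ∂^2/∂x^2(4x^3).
24 x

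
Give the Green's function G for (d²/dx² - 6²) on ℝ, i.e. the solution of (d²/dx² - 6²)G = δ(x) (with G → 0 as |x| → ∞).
-\frac{e^{-6|x|}}{12}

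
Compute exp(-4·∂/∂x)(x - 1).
x - 5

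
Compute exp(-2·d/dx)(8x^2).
8 x^{2} - 32 x + 32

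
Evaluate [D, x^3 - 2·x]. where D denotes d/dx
3 x^{2} - 2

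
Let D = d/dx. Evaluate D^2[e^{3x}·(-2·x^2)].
\left(- 18 x^{2} - 24 x - 4\right) e^{3 x}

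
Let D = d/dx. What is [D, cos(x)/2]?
- \frac{\sin{\left(x \right)}}{2}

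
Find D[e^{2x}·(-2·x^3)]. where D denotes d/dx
x^{2} \left(- 4 x - 6\right) e^{2 x}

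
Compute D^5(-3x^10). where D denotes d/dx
- 90720 x^{5}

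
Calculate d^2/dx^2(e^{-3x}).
9 e^{- 3 x}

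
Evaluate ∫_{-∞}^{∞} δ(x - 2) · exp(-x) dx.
e^{-2}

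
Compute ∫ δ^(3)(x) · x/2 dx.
0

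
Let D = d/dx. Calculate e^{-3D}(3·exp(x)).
3 e^{x - 3}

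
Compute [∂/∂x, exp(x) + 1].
e^{x}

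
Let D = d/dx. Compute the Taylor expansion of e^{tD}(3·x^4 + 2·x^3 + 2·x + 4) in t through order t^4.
3 t^{4} + t^{3} \left(12 x + 2\right) + 6 t^{2} x \left(3 x + 1\right) + 2 t \left(6 x^{3} + 3 x^{2} + 1\right) + 3 x^{4} + 2 x^{3} + 2 x + 4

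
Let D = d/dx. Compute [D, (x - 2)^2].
2 x - 4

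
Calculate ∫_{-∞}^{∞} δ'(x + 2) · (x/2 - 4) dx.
- \frac{1}{2}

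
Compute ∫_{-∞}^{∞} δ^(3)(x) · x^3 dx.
-6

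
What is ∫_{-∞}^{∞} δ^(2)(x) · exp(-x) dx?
1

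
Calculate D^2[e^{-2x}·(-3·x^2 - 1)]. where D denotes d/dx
2 \left(- 6 x^{2} + 12 x - 5\right) e^{- 2 x}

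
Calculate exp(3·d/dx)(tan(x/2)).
\tan{\left(\frac{x}{2} + \frac{3}{2} \right)}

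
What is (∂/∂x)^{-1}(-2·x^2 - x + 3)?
- \frac{2 x^{3}}{3} - \frac{x^{2}}{2} + 3 x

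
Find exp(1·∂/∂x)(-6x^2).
- 6 x^{2} - 12 x - 6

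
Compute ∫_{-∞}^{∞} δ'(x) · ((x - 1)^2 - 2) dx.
2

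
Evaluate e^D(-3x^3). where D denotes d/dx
- 3 x^{3} - 9 x^{2} - 9 x - 3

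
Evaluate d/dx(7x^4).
28 x^{3}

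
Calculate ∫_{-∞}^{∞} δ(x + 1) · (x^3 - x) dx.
0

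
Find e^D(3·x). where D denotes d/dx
3 x + 3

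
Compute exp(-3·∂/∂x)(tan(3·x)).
\tan{\left(3 x - 9 \right)}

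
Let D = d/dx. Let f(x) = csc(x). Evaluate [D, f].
- \cot{\left(x \right)} \csc{\left(x \right)}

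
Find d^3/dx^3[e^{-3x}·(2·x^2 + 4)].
18 \left(- 3 x^{2} + 6 x - 8\right) e^{- 3 x}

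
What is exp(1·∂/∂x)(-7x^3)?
- 7 x^{3} - 21 x^{2} - 21 x - 7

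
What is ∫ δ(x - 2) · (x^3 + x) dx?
10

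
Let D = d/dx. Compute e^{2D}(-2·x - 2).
- 2 x - 6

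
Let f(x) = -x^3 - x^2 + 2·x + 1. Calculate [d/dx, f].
- 3 x^{2} - 2 x + 2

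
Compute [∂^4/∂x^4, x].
4\frac{d^{3}}{dx^{3}}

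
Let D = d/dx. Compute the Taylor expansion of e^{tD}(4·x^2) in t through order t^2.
4 t^{2} + 8 t x + 4 x^{2}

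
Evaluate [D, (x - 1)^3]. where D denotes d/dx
3 \left(x - 1\right)^{2}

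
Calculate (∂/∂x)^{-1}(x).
\frac{x^{2}}{2}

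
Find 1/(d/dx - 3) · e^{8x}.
\frac{e^{8 x}}{5}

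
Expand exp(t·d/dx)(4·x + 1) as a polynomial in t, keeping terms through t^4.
4 t + 4 x + 1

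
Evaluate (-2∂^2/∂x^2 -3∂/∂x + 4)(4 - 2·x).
22 - 8 x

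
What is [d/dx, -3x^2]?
- 6 x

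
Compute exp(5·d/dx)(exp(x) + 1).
e^{x + 5} + 1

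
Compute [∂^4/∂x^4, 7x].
28\frac{d^{3}}{dx^{3}}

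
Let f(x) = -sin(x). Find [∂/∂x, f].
- \cos{\left(x \right)}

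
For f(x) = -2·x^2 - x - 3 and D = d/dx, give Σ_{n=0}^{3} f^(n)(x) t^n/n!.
- 2 t^{2} - t \left(4 x + 1\right) - 2 x^{2} - x - 3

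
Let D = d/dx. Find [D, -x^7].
- 7 x^{6}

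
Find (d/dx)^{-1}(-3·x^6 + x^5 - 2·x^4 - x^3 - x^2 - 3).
- \frac{3 x^{7}}{7} + \frac{x^{6}}{6} - \frac{2 x^{5}}{5} - \frac{x^{4}}{4} - \frac{x^{3}}{3} - 3 x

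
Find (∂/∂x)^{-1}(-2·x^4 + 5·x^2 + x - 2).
- \frac{2 x^{5}}{5} + \frac{5 x^{3}}{3} + \frac{x^{2}}{2} - 2 x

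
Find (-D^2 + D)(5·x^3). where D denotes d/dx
15 x \left(x - 2\right)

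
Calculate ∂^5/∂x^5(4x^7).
10080 x^{2}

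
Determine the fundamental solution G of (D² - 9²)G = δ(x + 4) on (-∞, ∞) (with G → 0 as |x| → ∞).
-\frac{e^{-9|x + 4|}}{18}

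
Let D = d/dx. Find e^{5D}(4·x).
4 x + 20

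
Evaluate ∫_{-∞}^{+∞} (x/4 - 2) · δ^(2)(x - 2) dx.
0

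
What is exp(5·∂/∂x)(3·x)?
3 x + 15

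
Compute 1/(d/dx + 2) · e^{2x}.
\frac{e^{2 x}}{4}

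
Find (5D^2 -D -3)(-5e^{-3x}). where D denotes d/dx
- 225 e^{- 3 x}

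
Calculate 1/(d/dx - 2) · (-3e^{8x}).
- \frac{e^{8 x}}{2}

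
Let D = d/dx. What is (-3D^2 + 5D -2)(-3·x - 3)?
6 x - 9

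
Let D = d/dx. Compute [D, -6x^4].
- 24 x^{3}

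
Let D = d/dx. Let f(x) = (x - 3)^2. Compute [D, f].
2 x - 6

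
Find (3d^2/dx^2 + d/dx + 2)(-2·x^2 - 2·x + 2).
- 4 x^{2} - 8 x - 10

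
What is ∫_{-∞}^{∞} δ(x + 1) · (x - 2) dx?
-3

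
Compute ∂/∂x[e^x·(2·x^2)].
2 x \left(x + 2\right) e^{x}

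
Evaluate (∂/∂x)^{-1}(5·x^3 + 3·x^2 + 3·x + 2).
\frac{5 x^{4}}{4} + x^{3} + \frac{3 x^{2}}{2} + 2 x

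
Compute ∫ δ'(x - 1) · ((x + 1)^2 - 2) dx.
-4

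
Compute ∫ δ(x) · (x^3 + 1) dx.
1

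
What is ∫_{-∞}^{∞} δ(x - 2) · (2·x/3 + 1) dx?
\frac{7}{3}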